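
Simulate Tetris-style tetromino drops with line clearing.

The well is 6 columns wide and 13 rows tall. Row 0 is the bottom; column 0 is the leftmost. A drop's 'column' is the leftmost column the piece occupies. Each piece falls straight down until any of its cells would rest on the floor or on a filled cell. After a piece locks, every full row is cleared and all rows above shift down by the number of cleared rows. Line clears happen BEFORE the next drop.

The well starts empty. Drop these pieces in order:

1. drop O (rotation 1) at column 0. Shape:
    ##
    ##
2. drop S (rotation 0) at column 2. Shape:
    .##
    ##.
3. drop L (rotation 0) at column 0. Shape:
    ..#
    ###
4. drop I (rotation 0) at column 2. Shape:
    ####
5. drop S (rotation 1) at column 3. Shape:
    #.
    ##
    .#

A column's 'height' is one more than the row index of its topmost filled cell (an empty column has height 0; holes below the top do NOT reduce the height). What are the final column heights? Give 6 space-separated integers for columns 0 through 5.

Drop 1: O rot1 at col 0 lands with bottom-row=0; cleared 0 line(s) (total 0); column heights now [2 2 0 0 0 0], max=2
Drop 2: S rot0 at col 2 lands with bottom-row=0; cleared 0 line(s) (total 0); column heights now [2 2 1 2 2 0], max=2
Drop 3: L rot0 at col 0 lands with bottom-row=2; cleared 0 line(s) (total 0); column heights now [3 3 4 2 2 0], max=4
Drop 4: I rot0 at col 2 lands with bottom-row=4; cleared 0 line(s) (total 0); column heights now [3 3 5 5 5 5], max=5
Drop 5: S rot1 at col 3 lands with bottom-row=5; cleared 0 line(s) (total 0); column heights now [3 3 5 8 7 5], max=8

Answer: 3 3 5 8 7 5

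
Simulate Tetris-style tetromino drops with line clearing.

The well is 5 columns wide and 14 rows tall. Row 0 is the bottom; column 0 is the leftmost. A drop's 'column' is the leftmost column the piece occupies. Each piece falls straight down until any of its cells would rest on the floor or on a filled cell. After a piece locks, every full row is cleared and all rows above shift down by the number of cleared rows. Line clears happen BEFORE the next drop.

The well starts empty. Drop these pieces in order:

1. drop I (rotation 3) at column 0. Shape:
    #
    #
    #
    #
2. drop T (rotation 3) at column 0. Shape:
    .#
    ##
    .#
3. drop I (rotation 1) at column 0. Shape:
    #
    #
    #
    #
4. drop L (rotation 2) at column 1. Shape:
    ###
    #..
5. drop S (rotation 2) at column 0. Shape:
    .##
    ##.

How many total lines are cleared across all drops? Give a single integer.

Answer: 0

Derivation:
Drop 1: I rot3 at col 0 lands with bottom-row=0; cleared 0 line(s) (total 0); column heights now [4 0 0 0 0], max=4
Drop 2: T rot3 at col 0 lands with bottom-row=3; cleared 0 line(s) (total 0); column heights now [5 6 0 0 0], max=6
Drop 3: I rot1 at col 0 lands with bottom-row=5; cleared 0 line(s) (total 0); column heights now [9 6 0 0 0], max=9
Drop 4: L rot2 at col 1 lands with bottom-row=6; cleared 0 line(s) (total 0); column heights now [9 8 8 8 0], max=9
Drop 5: S rot2 at col 0 lands with bottom-row=9; cleared 0 line(s) (total 0); column heights now [10 11 11 8 0], max=11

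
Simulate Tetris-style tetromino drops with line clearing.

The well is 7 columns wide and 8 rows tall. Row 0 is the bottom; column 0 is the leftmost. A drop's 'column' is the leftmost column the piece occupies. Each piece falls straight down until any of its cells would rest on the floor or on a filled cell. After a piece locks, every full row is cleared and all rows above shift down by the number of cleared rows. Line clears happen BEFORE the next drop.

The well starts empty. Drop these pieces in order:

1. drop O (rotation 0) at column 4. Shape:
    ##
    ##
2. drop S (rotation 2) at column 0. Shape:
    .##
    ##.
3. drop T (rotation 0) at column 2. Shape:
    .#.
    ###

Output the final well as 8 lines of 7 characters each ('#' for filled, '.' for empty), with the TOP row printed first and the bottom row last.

Answer: .......
.......
.......
.......
...#...
..###..
.##.##.
##..##.

Derivation:
Drop 1: O rot0 at col 4 lands with bottom-row=0; cleared 0 line(s) (total 0); column heights now [0 0 0 0 2 2 0], max=2
Drop 2: S rot2 at col 0 lands with bottom-row=0; cleared 0 line(s) (total 0); column heights now [1 2 2 0 2 2 0], max=2
Drop 3: T rot0 at col 2 lands with bottom-row=2; cleared 0 line(s) (total 0); column heights now [1 2 3 4 3 2 0], max=4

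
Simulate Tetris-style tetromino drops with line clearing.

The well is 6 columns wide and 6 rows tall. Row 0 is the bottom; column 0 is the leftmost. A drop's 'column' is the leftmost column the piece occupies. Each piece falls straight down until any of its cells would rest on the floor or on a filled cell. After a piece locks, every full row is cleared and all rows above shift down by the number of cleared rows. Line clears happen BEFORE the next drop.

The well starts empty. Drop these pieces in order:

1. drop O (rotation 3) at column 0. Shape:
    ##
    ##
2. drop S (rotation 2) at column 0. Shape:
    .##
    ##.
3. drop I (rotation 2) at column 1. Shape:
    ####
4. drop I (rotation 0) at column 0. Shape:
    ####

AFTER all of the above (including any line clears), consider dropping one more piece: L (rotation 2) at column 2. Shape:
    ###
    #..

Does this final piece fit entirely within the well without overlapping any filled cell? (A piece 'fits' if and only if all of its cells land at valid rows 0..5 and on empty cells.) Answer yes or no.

Drop 1: O rot3 at col 0 lands with bottom-row=0; cleared 0 line(s) (total 0); column heights now [2 2 0 0 0 0], max=2
Drop 2: S rot2 at col 0 lands with bottom-row=2; cleared 0 line(s) (total 0); column heights now [3 4 4 0 0 0], max=4
Drop 3: I rot2 at col 1 lands with bottom-row=4; cleared 0 line(s) (total 0); column heights now [3 5 5 5 5 0], max=5
Drop 4: I rot0 at col 0 lands with bottom-row=5; cleared 0 line(s) (total 0); column heights now [6 6 6 6 5 0], max=6
Test piece L rot2 at col 2 (width 3): heights before test = [6 6 6 6 5 0]; fits = False

Answer: no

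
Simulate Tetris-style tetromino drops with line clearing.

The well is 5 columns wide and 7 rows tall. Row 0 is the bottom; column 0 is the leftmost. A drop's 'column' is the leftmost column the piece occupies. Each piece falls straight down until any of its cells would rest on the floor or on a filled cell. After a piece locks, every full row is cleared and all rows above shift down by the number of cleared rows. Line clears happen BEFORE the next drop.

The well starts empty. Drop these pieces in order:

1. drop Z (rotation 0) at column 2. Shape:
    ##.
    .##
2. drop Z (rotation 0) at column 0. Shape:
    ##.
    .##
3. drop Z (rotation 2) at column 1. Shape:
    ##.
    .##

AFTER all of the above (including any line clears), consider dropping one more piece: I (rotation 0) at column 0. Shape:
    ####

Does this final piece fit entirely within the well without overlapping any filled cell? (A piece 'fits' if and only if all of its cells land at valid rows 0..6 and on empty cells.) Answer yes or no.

Drop 1: Z rot0 at col 2 lands with bottom-row=0; cleared 0 line(s) (total 0); column heights now [0 0 2 2 1], max=2
Drop 2: Z rot0 at col 0 lands with bottom-row=2; cleared 0 line(s) (total 0); column heights now [4 4 3 2 1], max=4
Drop 3: Z rot2 at col 1 lands with bottom-row=3; cleared 0 line(s) (total 0); column heights now [4 5 5 4 1], max=5
Test piece I rot0 at col 0 (width 4): heights before test = [4 5 5 4 1]; fits = True

Answer: yes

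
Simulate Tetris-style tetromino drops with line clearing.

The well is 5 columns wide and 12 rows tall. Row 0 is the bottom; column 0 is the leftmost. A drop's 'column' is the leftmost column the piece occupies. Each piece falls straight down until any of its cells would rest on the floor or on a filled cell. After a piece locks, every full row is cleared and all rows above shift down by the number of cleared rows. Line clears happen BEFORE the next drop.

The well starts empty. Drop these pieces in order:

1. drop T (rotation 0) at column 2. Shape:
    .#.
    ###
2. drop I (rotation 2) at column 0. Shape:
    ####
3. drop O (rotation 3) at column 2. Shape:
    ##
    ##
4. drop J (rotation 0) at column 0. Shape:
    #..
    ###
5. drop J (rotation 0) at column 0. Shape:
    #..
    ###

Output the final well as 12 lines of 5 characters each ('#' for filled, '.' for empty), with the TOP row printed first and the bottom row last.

Drop 1: T rot0 at col 2 lands with bottom-row=0; cleared 0 line(s) (total 0); column heights now [0 0 1 2 1], max=2
Drop 2: I rot2 at col 0 lands with bottom-row=2; cleared 0 line(s) (total 0); column heights now [3 3 3 3 1], max=3
Drop 3: O rot3 at col 2 lands with bottom-row=3; cleared 0 line(s) (total 0); column heights now [3 3 5 5 1], max=5
Drop 4: J rot0 at col 0 lands with bottom-row=5; cleared 0 line(s) (total 0); column heights now [7 6 6 5 1], max=7
Drop 5: J rot0 at col 0 lands with bottom-row=7; cleared 0 line(s) (total 0); column heights now [9 8 8 5 1], max=9

Answer: .....
.....
.....
#....
###..
#....
###..
..##.
..##.
####.
...#.
..###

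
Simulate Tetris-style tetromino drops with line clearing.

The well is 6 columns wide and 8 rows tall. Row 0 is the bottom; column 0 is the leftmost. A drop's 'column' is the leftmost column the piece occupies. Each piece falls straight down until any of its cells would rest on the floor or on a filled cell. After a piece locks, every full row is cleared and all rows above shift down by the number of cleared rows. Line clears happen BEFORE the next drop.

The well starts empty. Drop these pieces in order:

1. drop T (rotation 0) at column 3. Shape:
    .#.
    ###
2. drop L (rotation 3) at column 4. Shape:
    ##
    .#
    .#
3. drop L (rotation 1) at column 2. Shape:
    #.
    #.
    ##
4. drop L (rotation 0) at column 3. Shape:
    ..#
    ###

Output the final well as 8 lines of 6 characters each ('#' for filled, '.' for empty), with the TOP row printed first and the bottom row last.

Drop 1: T rot0 at col 3 lands with bottom-row=0; cleared 0 line(s) (total 0); column heights now [0 0 0 1 2 1], max=2
Drop 2: L rot3 at col 4 lands with bottom-row=1; cleared 0 line(s) (total 0); column heights now [0 0 0 1 4 4], max=4
Drop 3: L rot1 at col 2 lands with bottom-row=1; cleared 0 line(s) (total 0); column heights now [0 0 4 2 4 4], max=4
Drop 4: L rot0 at col 3 lands with bottom-row=4; cleared 0 line(s) (total 0); column heights now [0 0 4 5 5 6], max=6

Answer: ......
......
.....#
...###
..#.##
..#..#
..####
...###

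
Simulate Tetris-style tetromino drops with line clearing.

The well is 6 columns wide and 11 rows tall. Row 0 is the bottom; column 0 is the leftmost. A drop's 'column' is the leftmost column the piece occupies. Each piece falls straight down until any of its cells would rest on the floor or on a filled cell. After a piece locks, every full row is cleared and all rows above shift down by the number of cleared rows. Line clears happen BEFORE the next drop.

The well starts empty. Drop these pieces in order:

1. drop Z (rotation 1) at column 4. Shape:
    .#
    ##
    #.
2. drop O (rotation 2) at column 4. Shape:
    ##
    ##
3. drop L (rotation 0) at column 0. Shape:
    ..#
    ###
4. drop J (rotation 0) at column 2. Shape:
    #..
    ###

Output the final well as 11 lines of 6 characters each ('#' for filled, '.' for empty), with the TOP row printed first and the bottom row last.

Answer: ......
......
......
......
..#...
..###.
....##
....##
.....#
..#.##
###.#.

Derivation:
Drop 1: Z rot1 at col 4 lands with bottom-row=0; cleared 0 line(s) (total 0); column heights now [0 0 0 0 2 3], max=3
Drop 2: O rot2 at col 4 lands with bottom-row=3; cleared 0 line(s) (total 0); column heights now [0 0 0 0 5 5], max=5
Drop 3: L rot0 at col 0 lands with bottom-row=0; cleared 0 line(s) (total 0); column heights now [1 1 2 0 5 5], max=5
Drop 4: J rot0 at col 2 lands with bottom-row=5; cleared 0 line(s) (total 0); column heights now [1 1 7 6 6 5], max=7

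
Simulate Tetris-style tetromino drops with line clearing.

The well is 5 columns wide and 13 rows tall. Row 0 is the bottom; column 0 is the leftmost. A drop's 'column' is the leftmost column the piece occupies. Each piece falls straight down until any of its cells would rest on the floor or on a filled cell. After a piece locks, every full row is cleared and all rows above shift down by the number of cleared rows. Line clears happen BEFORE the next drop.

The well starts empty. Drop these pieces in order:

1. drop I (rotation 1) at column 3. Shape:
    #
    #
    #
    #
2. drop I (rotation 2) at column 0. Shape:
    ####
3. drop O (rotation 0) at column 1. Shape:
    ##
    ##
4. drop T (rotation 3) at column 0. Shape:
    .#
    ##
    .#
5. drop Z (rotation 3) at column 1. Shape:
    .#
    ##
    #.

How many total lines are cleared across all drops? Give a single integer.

Answer: 0

Derivation:
Drop 1: I rot1 at col 3 lands with bottom-row=0; cleared 0 line(s) (total 0); column heights now [0 0 0 4 0], max=4
Drop 2: I rot2 at col 0 lands with bottom-row=4; cleared 0 line(s) (total 0); column heights now [5 5 5 5 0], max=5
Drop 3: O rot0 at col 1 lands with bottom-row=5; cleared 0 line(s) (total 0); column heights now [5 7 7 5 0], max=7
Drop 4: T rot3 at col 0 lands with bottom-row=7; cleared 0 line(s) (total 0); column heights now [9 10 7 5 0], max=10
Drop 5: Z rot3 at col 1 lands with bottom-row=10; cleared 0 line(s) (total 0); column heights now [9 12 13 5 0], max=13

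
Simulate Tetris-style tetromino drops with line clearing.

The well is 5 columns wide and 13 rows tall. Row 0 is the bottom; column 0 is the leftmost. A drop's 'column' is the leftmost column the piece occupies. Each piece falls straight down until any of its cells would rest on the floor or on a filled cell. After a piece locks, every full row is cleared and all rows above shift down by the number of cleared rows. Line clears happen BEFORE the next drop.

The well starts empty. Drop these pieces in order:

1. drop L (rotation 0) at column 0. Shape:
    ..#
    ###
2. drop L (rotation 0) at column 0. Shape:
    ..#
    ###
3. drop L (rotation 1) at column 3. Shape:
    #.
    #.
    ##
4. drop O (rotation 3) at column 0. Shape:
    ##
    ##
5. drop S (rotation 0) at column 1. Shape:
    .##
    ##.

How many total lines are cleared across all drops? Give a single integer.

Answer: 1

Derivation:
Drop 1: L rot0 at col 0 lands with bottom-row=0; cleared 0 line(s) (total 0); column heights now [1 1 2 0 0], max=2
Drop 2: L rot0 at col 0 lands with bottom-row=2; cleared 0 line(s) (total 0); column heights now [3 3 4 0 0], max=4
Drop 3: L rot1 at col 3 lands with bottom-row=0; cleared 1 line(s) (total 1); column heights now [2 2 3 2 0], max=3
Drop 4: O rot3 at col 0 lands with bottom-row=2; cleared 0 line(s) (total 1); column heights now [4 4 3 2 0], max=4
Drop 5: S rot0 at col 1 lands with bottom-row=4; cleared 0 line(s) (total 1); column heights now [4 5 6 6 0], max=6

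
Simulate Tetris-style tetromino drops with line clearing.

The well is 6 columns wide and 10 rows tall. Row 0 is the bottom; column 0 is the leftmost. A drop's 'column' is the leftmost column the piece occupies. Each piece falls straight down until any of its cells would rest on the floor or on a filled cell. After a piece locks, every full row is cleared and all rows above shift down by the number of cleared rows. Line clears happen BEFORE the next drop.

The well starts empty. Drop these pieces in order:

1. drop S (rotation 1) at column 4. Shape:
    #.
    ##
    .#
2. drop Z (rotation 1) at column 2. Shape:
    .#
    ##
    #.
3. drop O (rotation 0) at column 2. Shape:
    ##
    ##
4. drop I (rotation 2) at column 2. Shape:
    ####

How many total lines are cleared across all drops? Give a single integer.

Answer: 0

Derivation:
Drop 1: S rot1 at col 4 lands with bottom-row=0; cleared 0 line(s) (total 0); column heights now [0 0 0 0 3 2], max=3
Drop 2: Z rot1 at col 2 lands with bottom-row=0; cleared 0 line(s) (total 0); column heights now [0 0 2 3 3 2], max=3
Drop 3: O rot0 at col 2 lands with bottom-row=3; cleared 0 line(s) (total 0); column heights now [0 0 5 5 3 2], max=5
Drop 4: I rot2 at col 2 lands with bottom-row=5; cleared 0 line(s) (total 0); column heights now [0 0 6 6 6 6], max=6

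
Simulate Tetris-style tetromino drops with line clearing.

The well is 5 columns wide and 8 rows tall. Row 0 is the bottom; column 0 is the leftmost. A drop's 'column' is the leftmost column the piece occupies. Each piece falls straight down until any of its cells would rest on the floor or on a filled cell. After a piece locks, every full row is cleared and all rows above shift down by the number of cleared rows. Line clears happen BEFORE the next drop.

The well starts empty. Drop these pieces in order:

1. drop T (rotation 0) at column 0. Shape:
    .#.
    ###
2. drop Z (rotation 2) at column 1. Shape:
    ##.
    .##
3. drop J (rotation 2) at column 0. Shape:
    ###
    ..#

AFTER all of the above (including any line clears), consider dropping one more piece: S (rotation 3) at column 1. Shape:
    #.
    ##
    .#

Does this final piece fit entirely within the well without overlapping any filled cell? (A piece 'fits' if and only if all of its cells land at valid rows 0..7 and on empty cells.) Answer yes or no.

Answer: yes

Derivation:
Drop 1: T rot0 at col 0 lands with bottom-row=0; cleared 0 line(s) (total 0); column heights now [1 2 1 0 0], max=2
Drop 2: Z rot2 at col 1 lands with bottom-row=1; cleared 0 line(s) (total 0); column heights now [1 3 3 2 0], max=3
Drop 3: J rot2 at col 0 lands with bottom-row=3; cleared 0 line(s) (total 0); column heights now [5 5 5 2 0], max=5
Test piece S rot3 at col 1 (width 2): heights before test = [5 5 5 2 0]; fits = True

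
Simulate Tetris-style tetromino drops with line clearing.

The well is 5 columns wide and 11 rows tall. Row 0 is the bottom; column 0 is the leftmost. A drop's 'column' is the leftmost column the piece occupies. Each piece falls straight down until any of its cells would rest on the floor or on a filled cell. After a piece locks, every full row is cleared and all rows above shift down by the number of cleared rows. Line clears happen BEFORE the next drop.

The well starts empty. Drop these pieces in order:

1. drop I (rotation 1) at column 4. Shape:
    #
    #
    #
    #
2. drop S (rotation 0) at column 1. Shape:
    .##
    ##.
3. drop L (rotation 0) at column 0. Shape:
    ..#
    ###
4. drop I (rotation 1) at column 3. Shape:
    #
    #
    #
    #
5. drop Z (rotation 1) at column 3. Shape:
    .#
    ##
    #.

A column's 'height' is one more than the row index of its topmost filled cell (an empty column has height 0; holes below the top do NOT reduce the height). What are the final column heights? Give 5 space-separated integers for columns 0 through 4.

Answer: 0 1 3 7 8

Derivation:
Drop 1: I rot1 at col 4 lands with bottom-row=0; cleared 0 line(s) (total 0); column heights now [0 0 0 0 4], max=4
Drop 2: S rot0 at col 1 lands with bottom-row=0; cleared 0 line(s) (total 0); column heights now [0 1 2 2 4], max=4
Drop 3: L rot0 at col 0 lands with bottom-row=2; cleared 0 line(s) (total 0); column heights now [3 3 4 2 4], max=4
Drop 4: I rot1 at col 3 lands with bottom-row=2; cleared 1 line(s) (total 1); column heights now [0 1 3 5 3], max=5
Drop 5: Z rot1 at col 3 lands with bottom-row=5; cleared 0 line(s) (total 1); column heights now [0 1 3 7 8], max=8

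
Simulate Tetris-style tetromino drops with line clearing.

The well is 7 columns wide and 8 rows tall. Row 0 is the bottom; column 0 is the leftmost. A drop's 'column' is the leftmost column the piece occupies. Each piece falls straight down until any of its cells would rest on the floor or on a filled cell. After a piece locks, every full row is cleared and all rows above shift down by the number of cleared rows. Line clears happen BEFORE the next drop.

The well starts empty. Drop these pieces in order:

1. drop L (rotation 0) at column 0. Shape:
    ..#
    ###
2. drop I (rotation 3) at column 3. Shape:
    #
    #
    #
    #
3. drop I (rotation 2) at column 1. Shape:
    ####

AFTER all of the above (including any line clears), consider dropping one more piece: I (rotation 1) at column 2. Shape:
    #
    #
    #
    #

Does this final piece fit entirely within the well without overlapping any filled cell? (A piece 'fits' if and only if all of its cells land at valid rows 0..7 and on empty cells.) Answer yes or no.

Answer: no

Derivation:
Drop 1: L rot0 at col 0 lands with bottom-row=0; cleared 0 line(s) (total 0); column heights now [1 1 2 0 0 0 0], max=2
Drop 2: I rot3 at col 3 lands with bottom-row=0; cleared 0 line(s) (total 0); column heights now [1 1 2 4 0 0 0], max=4
Drop 3: I rot2 at col 1 lands with bottom-row=4; cleared 0 line(s) (total 0); column heights now [1 5 5 5 5 0 0], max=5
Test piece I rot1 at col 2 (width 1): heights before test = [1 5 5 5 5 0 0]; fits = False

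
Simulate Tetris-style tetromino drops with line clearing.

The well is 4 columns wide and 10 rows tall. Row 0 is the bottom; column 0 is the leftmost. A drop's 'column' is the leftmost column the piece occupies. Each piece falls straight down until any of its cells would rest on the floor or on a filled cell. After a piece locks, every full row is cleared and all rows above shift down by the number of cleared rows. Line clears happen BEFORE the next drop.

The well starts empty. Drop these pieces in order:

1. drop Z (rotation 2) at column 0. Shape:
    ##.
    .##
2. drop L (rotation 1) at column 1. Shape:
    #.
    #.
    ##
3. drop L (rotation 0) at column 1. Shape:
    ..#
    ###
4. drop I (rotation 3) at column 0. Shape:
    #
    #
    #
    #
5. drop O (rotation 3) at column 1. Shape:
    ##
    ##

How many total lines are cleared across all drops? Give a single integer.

Drop 1: Z rot2 at col 0 lands with bottom-row=0; cleared 0 line(s) (total 0); column heights now [2 2 1 0], max=2
Drop 2: L rot1 at col 1 lands with bottom-row=2; cleared 0 line(s) (total 0); column heights now [2 5 3 0], max=5
Drop 3: L rot0 at col 1 lands with bottom-row=5; cleared 0 line(s) (total 0); column heights now [2 6 6 7], max=7
Drop 4: I rot3 at col 0 lands with bottom-row=2; cleared 1 line(s) (total 1); column heights now [5 5 3 6], max=6
Drop 5: O rot3 at col 1 lands with bottom-row=5; cleared 0 line(s) (total 1); column heights now [5 7 7 6], max=7

Answer: 1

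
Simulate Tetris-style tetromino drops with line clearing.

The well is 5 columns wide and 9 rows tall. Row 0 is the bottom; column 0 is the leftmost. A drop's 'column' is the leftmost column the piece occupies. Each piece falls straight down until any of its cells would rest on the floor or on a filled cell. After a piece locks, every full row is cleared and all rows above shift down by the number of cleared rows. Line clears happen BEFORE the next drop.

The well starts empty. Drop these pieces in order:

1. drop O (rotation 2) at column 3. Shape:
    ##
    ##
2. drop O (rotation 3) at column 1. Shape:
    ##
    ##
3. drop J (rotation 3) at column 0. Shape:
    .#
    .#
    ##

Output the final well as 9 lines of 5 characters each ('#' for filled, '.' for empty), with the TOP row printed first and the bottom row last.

Answer: .....
.....
.....
.....
.#...
.#...
##...
.####
.####

Derivation:
Drop 1: O rot2 at col 3 lands with bottom-row=0; cleared 0 line(s) (total 0); column heights now [0 0 0 2 2], max=2
Drop 2: O rot3 at col 1 lands with bottom-row=0; cleared 0 line(s) (total 0); column heights now [0 2 2 2 2], max=2
Drop 3: J rot3 at col 0 lands with bottom-row=2; cleared 0 line(s) (total 0); column heights now [3 5 2 2 2], max=5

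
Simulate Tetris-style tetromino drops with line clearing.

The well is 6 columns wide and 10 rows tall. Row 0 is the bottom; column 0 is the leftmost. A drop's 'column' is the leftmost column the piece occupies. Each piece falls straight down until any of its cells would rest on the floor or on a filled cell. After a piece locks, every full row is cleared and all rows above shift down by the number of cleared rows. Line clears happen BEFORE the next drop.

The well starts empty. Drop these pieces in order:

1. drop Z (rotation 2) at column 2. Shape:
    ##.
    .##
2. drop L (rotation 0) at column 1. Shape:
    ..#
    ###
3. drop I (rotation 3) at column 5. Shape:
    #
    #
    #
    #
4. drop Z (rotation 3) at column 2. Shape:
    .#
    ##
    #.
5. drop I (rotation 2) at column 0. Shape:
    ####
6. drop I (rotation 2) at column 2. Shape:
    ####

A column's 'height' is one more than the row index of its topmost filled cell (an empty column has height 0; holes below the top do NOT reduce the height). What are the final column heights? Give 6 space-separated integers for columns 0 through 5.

Drop 1: Z rot2 at col 2 lands with bottom-row=0; cleared 0 line(s) (total 0); column heights now [0 0 2 2 1 0], max=2
Drop 2: L rot0 at col 1 lands with bottom-row=2; cleared 0 line(s) (total 0); column heights now [0 3 3 4 1 0], max=4
Drop 3: I rot3 at col 5 lands with bottom-row=0; cleared 0 line(s) (total 0); column heights now [0 3 3 4 1 4], max=4
Drop 4: Z rot3 at col 2 lands with bottom-row=3; cleared 0 line(s) (total 0); column heights now [0 3 5 6 1 4], max=6
Drop 5: I rot2 at col 0 lands with bottom-row=6; cleared 0 line(s) (total 0); column heights now [7 7 7 7 1 4], max=7
Drop 6: I rot2 at col 2 lands with bottom-row=7; cleared 0 line(s) (total 0); column heights now [7 7 8 8 8 8], max=8

Answer: 7 7 8 8 8 8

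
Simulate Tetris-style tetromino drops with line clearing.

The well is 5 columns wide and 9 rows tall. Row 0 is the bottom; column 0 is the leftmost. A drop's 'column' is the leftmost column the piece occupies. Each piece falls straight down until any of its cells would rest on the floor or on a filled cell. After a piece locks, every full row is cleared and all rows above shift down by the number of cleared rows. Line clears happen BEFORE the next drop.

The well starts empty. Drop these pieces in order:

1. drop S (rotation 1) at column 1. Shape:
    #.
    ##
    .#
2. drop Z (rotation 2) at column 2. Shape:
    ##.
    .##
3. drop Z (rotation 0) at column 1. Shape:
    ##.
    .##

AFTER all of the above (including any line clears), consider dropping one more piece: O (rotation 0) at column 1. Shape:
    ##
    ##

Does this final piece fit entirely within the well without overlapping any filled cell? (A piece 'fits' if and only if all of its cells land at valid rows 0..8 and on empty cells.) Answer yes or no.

Answer: yes

Derivation:
Drop 1: S rot1 at col 1 lands with bottom-row=0; cleared 0 line(s) (total 0); column heights now [0 3 2 0 0], max=3
Drop 2: Z rot2 at col 2 lands with bottom-row=1; cleared 0 line(s) (total 0); column heights now [0 3 3 3 2], max=3
Drop 3: Z rot0 at col 1 lands with bottom-row=3; cleared 0 line(s) (total 0); column heights now [0 5 5 4 2], max=5
Test piece O rot0 at col 1 (width 2): heights before test = [0 5 5 4 2]; fits = True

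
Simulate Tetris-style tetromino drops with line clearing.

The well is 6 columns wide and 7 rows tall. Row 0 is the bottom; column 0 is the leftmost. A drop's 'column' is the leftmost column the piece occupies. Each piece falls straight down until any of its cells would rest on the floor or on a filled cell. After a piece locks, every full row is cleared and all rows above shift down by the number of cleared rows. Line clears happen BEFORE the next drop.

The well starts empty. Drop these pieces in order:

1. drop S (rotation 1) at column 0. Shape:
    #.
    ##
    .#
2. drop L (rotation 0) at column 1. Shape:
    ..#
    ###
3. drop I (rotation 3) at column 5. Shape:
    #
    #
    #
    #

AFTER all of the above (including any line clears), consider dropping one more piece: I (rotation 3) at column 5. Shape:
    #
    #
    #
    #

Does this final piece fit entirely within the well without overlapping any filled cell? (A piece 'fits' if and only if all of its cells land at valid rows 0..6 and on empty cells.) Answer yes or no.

Answer: no

Derivation:
Drop 1: S rot1 at col 0 lands with bottom-row=0; cleared 0 line(s) (total 0); column heights now [3 2 0 0 0 0], max=3
Drop 2: L rot0 at col 1 lands with bottom-row=2; cleared 0 line(s) (total 0); column heights now [3 3 3 4 0 0], max=4
Drop 3: I rot3 at col 5 lands with bottom-row=0; cleared 0 line(s) (total 0); column heights now [3 3 3 4 0 4], max=4
Test piece I rot3 at col 5 (width 1): heights before test = [3 3 3 4 0 4]; fits = False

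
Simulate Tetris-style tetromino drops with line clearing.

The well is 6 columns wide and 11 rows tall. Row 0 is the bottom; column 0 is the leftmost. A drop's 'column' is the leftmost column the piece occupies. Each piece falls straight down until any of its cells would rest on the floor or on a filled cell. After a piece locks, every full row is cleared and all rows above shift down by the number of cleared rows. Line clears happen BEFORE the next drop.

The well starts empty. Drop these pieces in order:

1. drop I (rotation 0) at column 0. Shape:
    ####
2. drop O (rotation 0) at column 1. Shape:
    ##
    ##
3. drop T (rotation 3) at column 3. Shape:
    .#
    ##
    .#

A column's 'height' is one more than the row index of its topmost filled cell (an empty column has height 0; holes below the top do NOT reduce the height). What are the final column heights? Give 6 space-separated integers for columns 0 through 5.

Drop 1: I rot0 at col 0 lands with bottom-row=0; cleared 0 line(s) (total 0); column heights now [1 1 1 1 0 0], max=1
Drop 2: O rot0 at col 1 lands with bottom-row=1; cleared 0 line(s) (total 0); column heights now [1 3 3 1 0 0], max=3
Drop 3: T rot3 at col 3 lands with bottom-row=0; cleared 0 line(s) (total 0); column heights now [1 3 3 2 3 0], max=3

Answer: 1 3 3 2 3 0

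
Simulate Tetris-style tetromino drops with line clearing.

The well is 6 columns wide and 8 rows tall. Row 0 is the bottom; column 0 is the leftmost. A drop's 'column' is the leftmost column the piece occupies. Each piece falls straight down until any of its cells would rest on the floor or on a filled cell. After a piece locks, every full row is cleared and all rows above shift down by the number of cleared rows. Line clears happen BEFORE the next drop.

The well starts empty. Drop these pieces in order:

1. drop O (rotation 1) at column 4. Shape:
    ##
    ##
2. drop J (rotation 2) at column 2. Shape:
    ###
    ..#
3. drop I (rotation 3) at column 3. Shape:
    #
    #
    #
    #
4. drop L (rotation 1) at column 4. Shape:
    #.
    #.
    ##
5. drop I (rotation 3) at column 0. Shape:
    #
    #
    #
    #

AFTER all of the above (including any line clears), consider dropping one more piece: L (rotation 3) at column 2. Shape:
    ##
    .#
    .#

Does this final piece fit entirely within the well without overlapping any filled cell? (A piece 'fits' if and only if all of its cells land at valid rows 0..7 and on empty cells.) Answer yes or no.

Answer: no

Derivation:
Drop 1: O rot1 at col 4 lands with bottom-row=0; cleared 0 line(s) (total 0); column heights now [0 0 0 0 2 2], max=2
Drop 2: J rot2 at col 2 lands with bottom-row=2; cleared 0 line(s) (total 0); column heights now [0 0 4 4 4 2], max=4
Drop 3: I rot3 at col 3 lands with bottom-row=4; cleared 0 line(s) (total 0); column heights now [0 0 4 8 4 2], max=8
Drop 4: L rot1 at col 4 lands with bottom-row=4; cleared 0 line(s) (total 0); column heights now [0 0 4 8 7 5], max=8
Drop 5: I rot3 at col 0 lands with bottom-row=0; cleared 0 line(s) (total 0); column heights now [4 0 4 8 7 5], max=8
Test piece L rot3 at col 2 (width 2): heights before test = [4 0 4 8 7 5]; fits = False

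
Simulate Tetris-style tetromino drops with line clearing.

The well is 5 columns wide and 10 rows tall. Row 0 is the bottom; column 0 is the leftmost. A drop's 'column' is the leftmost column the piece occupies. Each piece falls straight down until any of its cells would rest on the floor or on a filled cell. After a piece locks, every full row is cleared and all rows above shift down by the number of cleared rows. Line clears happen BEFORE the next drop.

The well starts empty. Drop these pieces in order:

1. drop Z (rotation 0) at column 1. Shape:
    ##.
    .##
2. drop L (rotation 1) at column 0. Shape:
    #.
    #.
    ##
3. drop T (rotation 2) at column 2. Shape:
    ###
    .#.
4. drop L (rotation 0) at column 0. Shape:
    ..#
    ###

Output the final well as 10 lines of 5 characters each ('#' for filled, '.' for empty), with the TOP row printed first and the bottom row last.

Drop 1: Z rot0 at col 1 lands with bottom-row=0; cleared 0 line(s) (total 0); column heights now [0 2 2 1 0], max=2
Drop 2: L rot1 at col 0 lands with bottom-row=2; cleared 0 line(s) (total 0); column heights now [5 3 2 1 0], max=5
Drop 3: T rot2 at col 2 lands with bottom-row=1; cleared 1 line(s) (total 1); column heights now [4 2 2 2 0], max=4
Drop 4: L rot0 at col 0 lands with bottom-row=4; cleared 0 line(s) (total 1); column heights now [5 5 6 2 0], max=6

Answer: .....
.....
.....
.....
..#..
###..
#....
#....
.###.
..##.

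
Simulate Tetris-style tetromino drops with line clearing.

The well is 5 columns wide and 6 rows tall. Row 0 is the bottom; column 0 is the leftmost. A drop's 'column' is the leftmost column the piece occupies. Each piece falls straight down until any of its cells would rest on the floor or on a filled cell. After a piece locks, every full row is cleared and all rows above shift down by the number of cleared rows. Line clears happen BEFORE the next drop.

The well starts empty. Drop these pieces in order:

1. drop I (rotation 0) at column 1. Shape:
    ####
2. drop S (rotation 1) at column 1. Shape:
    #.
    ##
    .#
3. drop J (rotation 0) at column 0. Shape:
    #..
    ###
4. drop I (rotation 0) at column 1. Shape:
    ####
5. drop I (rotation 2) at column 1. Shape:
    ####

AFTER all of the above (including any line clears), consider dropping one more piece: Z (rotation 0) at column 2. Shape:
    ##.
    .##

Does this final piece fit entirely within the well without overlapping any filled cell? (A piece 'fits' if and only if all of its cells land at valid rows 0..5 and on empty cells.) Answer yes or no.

Drop 1: I rot0 at col 1 lands with bottom-row=0; cleared 0 line(s) (total 0); column heights now [0 1 1 1 1], max=1
Drop 2: S rot1 at col 1 lands with bottom-row=1; cleared 0 line(s) (total 0); column heights now [0 4 3 1 1], max=4
Drop 3: J rot0 at col 0 lands with bottom-row=4; cleared 0 line(s) (total 0); column heights now [6 5 5 1 1], max=6
Drop 4: I rot0 at col 1 lands with bottom-row=5; cleared 1 line(s) (total 1); column heights now [5 5 5 1 1], max=5
Drop 5: I rot2 at col 1 lands with bottom-row=5; cleared 0 line(s) (total 1); column heights now [5 6 6 6 6], max=6
Test piece Z rot0 at col 2 (width 3): heights before test = [5 6 6 6 6]; fits = False

Answer: no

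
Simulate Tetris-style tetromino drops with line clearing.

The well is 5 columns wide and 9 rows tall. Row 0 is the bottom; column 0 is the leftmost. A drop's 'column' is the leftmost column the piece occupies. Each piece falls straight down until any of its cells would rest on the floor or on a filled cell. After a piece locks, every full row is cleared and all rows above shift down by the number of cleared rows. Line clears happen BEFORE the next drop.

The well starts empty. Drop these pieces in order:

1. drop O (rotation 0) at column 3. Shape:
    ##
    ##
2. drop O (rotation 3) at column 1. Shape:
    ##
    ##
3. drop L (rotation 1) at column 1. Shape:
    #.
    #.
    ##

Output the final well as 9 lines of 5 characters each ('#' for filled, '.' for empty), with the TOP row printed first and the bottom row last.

Drop 1: O rot0 at col 3 lands with bottom-row=0; cleared 0 line(s) (total 0); column heights now [0 0 0 2 2], max=2
Drop 2: O rot3 at col 1 lands with bottom-row=0; cleared 0 line(s) (total 0); column heights now [0 2 2 2 2], max=2
Drop 3: L rot1 at col 1 lands with bottom-row=2; cleared 0 line(s) (total 0); column heights now [0 5 3 2 2], max=5

Answer: .....
.....
.....
.....
.#...
.#...
.##..
.####
.####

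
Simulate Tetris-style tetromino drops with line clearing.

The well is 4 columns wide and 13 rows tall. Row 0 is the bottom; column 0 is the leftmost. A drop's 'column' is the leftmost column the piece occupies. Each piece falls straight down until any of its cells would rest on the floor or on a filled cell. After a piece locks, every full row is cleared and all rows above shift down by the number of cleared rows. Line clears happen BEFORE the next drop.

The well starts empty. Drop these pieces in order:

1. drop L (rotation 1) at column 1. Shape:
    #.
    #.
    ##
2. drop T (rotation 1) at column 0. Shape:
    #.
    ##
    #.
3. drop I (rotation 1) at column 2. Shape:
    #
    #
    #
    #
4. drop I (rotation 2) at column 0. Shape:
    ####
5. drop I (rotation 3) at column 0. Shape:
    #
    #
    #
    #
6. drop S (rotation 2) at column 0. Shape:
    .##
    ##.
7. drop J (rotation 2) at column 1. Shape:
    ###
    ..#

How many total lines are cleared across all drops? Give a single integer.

Answer: 1

Derivation:
Drop 1: L rot1 at col 1 lands with bottom-row=0; cleared 0 line(s) (total 0); column heights now [0 3 1 0], max=3
Drop 2: T rot1 at col 0 lands with bottom-row=2; cleared 0 line(s) (total 0); column heights now [5 4 1 0], max=5
Drop 3: I rot1 at col 2 lands with bottom-row=1; cleared 0 line(s) (total 0); column heights now [5 4 5 0], max=5
Drop 4: I rot2 at col 0 lands with bottom-row=5; cleared 1 line(s) (total 1); column heights now [5 4 5 0], max=5
Drop 5: I rot3 at col 0 lands with bottom-row=5; cleared 0 line(s) (total 1); column heights now [9 4 5 0], max=9
Drop 6: S rot2 at col 0 lands with bottom-row=9; cleared 0 line(s) (total 1); column heights now [10 11 11 0], max=11
Drop 7: J rot2 at col 1 lands with bottom-row=10; cleared 0 line(s) (total 1); column heights now [10 12 12 12], max=12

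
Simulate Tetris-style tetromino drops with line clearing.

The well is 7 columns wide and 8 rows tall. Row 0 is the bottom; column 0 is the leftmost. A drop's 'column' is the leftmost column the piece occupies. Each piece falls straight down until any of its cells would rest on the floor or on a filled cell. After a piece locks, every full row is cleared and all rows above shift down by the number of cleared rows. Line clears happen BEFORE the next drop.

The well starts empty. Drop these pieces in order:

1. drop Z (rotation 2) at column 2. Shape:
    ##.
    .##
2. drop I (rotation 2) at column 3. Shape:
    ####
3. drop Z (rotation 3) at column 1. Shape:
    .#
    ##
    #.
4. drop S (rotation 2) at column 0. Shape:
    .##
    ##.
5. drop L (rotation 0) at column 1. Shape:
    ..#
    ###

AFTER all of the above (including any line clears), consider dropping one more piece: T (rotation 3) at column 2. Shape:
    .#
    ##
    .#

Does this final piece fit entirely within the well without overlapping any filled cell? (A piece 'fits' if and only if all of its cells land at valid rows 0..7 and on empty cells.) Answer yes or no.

Drop 1: Z rot2 at col 2 lands with bottom-row=0; cleared 0 line(s) (total 0); column heights now [0 0 2 2 1 0 0], max=2
Drop 2: I rot2 at col 3 lands with bottom-row=2; cleared 0 line(s) (total 0); column heights now [0 0 2 3 3 3 3], max=3
Drop 3: Z rot3 at col 1 lands with bottom-row=1; cleared 0 line(s) (total 0); column heights now [0 3 4 3 3 3 3], max=4
Drop 4: S rot2 at col 0 lands with bottom-row=3; cleared 0 line(s) (total 0); column heights now [4 5 5 3 3 3 3], max=5
Drop 5: L rot0 at col 1 lands with bottom-row=5; cleared 0 line(s) (total 0); column heights now [4 6 6 7 3 3 3], max=7
Test piece T rot3 at col 2 (width 2): heights before test = [4 6 6 7 3 3 3]; fits = False

Answer: no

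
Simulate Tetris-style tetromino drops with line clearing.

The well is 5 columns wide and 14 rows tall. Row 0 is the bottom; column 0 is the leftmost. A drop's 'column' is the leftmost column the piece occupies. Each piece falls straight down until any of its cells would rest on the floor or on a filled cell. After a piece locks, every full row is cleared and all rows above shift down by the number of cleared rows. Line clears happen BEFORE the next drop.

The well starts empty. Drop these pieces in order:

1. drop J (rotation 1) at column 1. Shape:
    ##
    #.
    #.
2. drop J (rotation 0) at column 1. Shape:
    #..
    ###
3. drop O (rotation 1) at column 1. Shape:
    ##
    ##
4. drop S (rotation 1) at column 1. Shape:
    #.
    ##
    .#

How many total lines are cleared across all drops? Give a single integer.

Drop 1: J rot1 at col 1 lands with bottom-row=0; cleared 0 line(s) (total 0); column heights now [0 3 3 0 0], max=3
Drop 2: J rot0 at col 1 lands with bottom-row=3; cleared 0 line(s) (total 0); column heights now [0 5 4 4 0], max=5
Drop 3: O rot1 at col 1 lands with bottom-row=5; cleared 0 line(s) (total 0); column heights now [0 7 7 4 0], max=7
Drop 4: S rot1 at col 1 lands with bottom-row=7; cleared 0 line(s) (total 0); column heights now [0 10 9 4 0], max=10

Answer: 0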